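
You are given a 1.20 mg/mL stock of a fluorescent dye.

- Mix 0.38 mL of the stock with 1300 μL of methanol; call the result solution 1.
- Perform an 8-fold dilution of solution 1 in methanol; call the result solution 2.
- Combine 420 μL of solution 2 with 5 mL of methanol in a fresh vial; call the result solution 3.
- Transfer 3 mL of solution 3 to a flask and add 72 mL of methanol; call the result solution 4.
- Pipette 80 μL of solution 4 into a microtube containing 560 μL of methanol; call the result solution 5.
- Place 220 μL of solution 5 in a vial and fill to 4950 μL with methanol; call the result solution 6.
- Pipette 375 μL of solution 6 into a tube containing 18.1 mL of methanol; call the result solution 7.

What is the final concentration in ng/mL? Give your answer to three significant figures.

0.0119 ng/mL

Step 1: 0.38 mL + 1300 μL = 1.68 mL total → factor 1.68/0.38 = 4.4211
Step 2: 8-fold → factor 8
Step 3: 420 μL + 5 mL = 5420 μL total → factor 5420/420 = 12.905
Step 4: 3 mL + 72 mL = 75 mL total → factor 75/3 = 25
Step 5: 80 μL + 560 μL = 640 μL total → factor 640/80 = 8
Step 6: 220 μL brought to 4950 μL → factor 4950/220 = 22.5
Step 7: 375 μL + 18.1 mL = 18475 μL total → factor 18475/375 = 49.267
Overall dilution factor = 4.4211 × 8 × 12.905 × 25 × 8 × 22.5 × 49.267 = 1.0119 × 10^8
Final = 1.20 mg/mL / 1.0119 × 10^8 = 1.186 × 10^-8 mg/mL = 0.0119 ng/mL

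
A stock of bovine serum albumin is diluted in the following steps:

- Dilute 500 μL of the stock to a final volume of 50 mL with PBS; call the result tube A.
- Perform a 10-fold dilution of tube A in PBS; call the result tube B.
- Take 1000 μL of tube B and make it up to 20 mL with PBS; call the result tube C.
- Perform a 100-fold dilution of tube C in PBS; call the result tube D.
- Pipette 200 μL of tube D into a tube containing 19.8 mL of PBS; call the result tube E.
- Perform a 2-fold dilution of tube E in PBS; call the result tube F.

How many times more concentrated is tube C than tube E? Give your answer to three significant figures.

Step 1: 500 μL brought to 50 mL → factor 50000/500 = 100
Step 2: 10-fold → factor 10
Step 3: 1000 μL brought to 20 mL → factor 20000/1000 = 20
Step 4: 100-fold → factor 100
Step 5: 200 μL + 19.8 mL = 20000 μL total → factor 20000/200 = 100
Dilution factor to tube C = 20000; to tube E = 2 × 10^8
[tube C]/[tube E] = (factor to tube E)/(factor to tube C) = 2 × 10^8/20000 = 1.00 × 10^4

1.00 × 10^4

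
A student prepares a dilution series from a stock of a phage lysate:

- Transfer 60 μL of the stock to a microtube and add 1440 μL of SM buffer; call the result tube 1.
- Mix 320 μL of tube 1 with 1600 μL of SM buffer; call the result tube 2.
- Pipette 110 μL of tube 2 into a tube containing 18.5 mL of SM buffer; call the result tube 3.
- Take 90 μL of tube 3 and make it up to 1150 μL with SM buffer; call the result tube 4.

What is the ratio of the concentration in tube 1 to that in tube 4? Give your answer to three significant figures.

1.30 × 10^4

Step 1: 60 μL + 1440 μL = 1500 μL total → factor 1500/60 = 25
Step 2: 320 μL + 1600 μL = 1920 μL total → factor 1920/320 = 6
Step 3: 110 μL + 18.5 mL = 18610 μL total → factor 18610/110 = 169.18
Step 4: 90 μL brought to 1150 μL → factor 1150/90 = 12.778
Dilution factor to tube 1 = 25; to tube 4 = 3.2427 × 10^5
[tube 1]/[tube 4] = (factor to tube 4)/(factor to tube 1) = 3.2427 × 10^5/25 = 1.30 × 10^4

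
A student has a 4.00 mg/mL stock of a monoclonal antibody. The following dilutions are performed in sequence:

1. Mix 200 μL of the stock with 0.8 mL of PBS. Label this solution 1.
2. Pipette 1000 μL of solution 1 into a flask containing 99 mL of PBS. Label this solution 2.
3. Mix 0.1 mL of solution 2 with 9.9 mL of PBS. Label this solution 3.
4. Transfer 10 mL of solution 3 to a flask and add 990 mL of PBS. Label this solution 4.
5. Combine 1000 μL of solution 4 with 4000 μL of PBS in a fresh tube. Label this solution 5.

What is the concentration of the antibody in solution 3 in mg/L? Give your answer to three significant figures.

Step 1: 200 μL + 0.8 mL = 1000 μL total → factor 1000/200 = 5
Step 2: 1000 μL + 99 mL = 1 × 10^5 μL total → factor 1 × 10^5/1000 = 100
Step 3: 0.1 mL + 9.9 mL = 10 mL total → factor 10/0.1 = 100
Dilution factor through solution 3 = 5 × 100 × 100 = 50000
[solution 3] = 4.00 mg/mL / 50000 = 8.000 × 10^-5 mg/mL = 0.0800 mg/L

0.0800 mg/L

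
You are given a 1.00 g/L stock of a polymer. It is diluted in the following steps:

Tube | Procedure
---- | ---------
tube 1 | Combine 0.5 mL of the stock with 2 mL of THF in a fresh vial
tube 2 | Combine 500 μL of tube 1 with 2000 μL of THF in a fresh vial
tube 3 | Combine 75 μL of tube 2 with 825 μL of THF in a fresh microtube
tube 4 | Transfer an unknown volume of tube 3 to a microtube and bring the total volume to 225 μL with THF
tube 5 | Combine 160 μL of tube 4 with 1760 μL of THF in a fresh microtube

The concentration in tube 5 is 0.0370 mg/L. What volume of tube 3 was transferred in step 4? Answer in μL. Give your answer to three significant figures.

Step 1: 0.5 mL + 2 mL = 2.5 mL total → factor 2.5/0.5 = 5
Step 2: 500 μL + 2000 μL = 2500 μL total → factor 2500/500 = 5
Step 3: 75 μL + 825 μL = 900 μL total → factor 900/75 = 12
Step 4: v brought to 225 μL → factor = 225 μL/v
Step 5: 160 μL + 1760 μL = 1920 μL total → factor 1920/160 = 12
Product of known-step factors = 3600
Overall factor = 1.00 g/L / (0.0370 mg/L) = 27027
Step-4 factor = 27027 / 3600 = 7.5075
v = 225 μL / 7.5075 = 30.0 μL

30.0 μL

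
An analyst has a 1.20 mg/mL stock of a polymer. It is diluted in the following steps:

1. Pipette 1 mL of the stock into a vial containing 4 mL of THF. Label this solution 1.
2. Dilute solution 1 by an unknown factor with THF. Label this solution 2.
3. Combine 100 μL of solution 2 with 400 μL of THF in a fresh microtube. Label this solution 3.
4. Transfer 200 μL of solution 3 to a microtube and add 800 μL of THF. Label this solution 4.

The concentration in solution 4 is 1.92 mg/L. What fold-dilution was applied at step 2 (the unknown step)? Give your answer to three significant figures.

Step 1: 1 mL + 4 mL = 5 mL total → factor 5/1 = 5
Step 2: unknown factor x
Step 3: 100 μL + 400 μL = 500 μL total → factor 500/100 = 5
Step 4: 200 μL + 800 μL = 1000 μL total → factor 1000/200 = 5
Product of known-step factors = 125
Overall factor = 1.20 mg/mL / (1.92 mg/L) = 625
x = 625 / 125 = 5.00

5.00-fold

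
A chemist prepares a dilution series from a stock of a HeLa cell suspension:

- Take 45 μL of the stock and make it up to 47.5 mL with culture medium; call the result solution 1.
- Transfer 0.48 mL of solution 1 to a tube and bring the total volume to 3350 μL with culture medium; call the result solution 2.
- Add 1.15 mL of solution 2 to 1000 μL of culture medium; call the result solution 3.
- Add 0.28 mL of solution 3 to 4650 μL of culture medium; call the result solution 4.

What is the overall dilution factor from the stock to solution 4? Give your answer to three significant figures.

2.43 × 10^5

Step 1: 45 μL brought to 47.5 mL → factor 47500/45 = 1055.6
Step 2: 0.48 mL brought to 3350 μL → factor 3.35/0.48 = 6.9792
Step 3: 1.15 mL + 1000 μL = 2.15 mL total → factor 2.15/1.15 = 1.8696
Step 4: 0.28 mL + 4650 μL = 4.93 mL total → factor 4.93/0.28 = 17.607
Overall dilution factor = 1055.6 × 6.9792 × 1.8696 × 17.607 = 2.425 × 10^5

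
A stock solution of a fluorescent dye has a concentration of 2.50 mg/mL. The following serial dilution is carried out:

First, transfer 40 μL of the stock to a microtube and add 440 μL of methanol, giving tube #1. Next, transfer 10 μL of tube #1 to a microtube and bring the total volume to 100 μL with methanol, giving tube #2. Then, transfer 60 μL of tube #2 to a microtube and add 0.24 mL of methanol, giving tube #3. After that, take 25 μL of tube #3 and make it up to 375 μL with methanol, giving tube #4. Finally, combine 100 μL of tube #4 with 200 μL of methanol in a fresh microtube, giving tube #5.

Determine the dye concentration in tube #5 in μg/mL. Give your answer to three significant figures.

Step 1: 40 μL + 440 μL = 480 μL total → factor 480/40 = 12
Step 2: 10 μL brought to 100 μL → factor 100/10 = 10
Step 3: 60 μL + 0.24 mL = 300 μL total → factor 300/60 = 5
Step 4: 25 μL brought to 375 μL → factor 375/25 = 15
Step 5: 100 μL + 200 μL = 300 μL total → factor 300/100 = 3
Overall dilution factor = 12 × 10 × 5 × 15 × 3 = 27000
Final = 2.50 mg/mL / 27000 = 9.259 × 10^-5 mg/mL = 0.0926 μg/mL

0.0926 μg/mL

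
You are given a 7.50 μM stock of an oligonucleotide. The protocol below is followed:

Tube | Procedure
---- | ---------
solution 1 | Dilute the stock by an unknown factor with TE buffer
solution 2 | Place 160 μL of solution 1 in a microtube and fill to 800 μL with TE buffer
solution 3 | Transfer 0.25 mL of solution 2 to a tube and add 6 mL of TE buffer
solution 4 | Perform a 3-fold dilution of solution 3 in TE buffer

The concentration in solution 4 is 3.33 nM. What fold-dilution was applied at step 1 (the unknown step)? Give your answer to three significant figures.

6.01-fold

Step 1: unknown factor x
Step 2: 160 μL brought to 800 μL → factor 800/160 = 5
Step 3: 0.25 mL + 6 mL = 6.25 mL total → factor 6.25/0.25 = 25
Step 4: 3-fold → factor 3
Product of known-step factors = 375
Overall factor = 7.50 μM / (3.33 nM) = 2252.3
x = 2252.3 / 375 = 6.01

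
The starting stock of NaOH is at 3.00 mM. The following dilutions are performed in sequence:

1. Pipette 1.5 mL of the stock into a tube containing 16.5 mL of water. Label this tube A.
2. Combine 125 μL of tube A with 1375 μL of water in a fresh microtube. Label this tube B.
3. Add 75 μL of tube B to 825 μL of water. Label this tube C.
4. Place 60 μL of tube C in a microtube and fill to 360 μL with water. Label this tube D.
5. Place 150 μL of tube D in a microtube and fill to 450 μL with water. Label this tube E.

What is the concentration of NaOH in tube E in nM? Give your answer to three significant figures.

96.5 nM

Step 1: 1.5 mL + 16.5 mL = 18 mL total → factor 18/1.5 = 12
Step 2: 125 μL + 1375 μL = 1500 μL total → factor 1500/125 = 12
Step 3: 75 μL + 825 μL = 900 μL total → factor 900/75 = 12
Step 4: 60 μL brought to 360 μL → factor 360/60 = 6
Step 5: 150 μL brought to 450 μL → factor 450/150 = 3
Overall dilution factor = 12 × 12 × 12 × 6 × 3 = 31104
Final = 3.00 mM / 31104 = 9.645 × 10^-5 mM = 96.5 nM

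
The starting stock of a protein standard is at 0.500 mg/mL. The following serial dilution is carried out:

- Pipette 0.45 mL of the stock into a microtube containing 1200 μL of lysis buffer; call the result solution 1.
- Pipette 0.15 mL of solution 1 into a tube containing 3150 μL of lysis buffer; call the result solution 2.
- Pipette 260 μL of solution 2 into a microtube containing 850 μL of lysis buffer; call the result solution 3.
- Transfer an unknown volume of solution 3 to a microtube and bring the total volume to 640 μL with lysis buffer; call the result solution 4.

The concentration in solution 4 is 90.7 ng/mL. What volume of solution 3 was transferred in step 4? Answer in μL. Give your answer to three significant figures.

Step 1: 0.45 mL + 1200 μL = 1.65 mL total → factor 1.65/0.45 = 3.6667
Step 2: 0.15 mL + 3150 μL = 3.3 mL total → factor 3.3/0.15 = 22
Step 3: 260 μL + 850 μL = 1110 μL total → factor 1110/260 = 4.2692
Step 4: v brought to 640 μL → factor = 640 μL/v
Product of known-step factors = 344.38
Overall factor = 0.500 mg/mL / (90.7 ng/mL) = 5512.7
Step-4 factor = 5512.7 / 344.38 = 16.007
v = 640 μL / 16.007 = 40.0 μL

40.0 μL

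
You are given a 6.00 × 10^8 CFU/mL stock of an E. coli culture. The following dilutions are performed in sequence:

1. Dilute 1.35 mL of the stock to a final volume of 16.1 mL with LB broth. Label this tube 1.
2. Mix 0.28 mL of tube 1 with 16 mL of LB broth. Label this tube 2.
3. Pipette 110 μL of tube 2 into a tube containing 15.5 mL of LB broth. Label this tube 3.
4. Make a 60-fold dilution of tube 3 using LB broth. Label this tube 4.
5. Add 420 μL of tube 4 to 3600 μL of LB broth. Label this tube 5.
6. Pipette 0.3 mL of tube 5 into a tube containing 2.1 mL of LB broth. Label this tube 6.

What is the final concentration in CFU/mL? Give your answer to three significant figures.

1.33 CFU/mL

Step 1: 1.35 mL brought to 16.1 mL → factor 16.1/1.35 = 11.926
Step 2: 0.28 mL + 16 mL = 16.28 mL total → factor 16.28/0.28 = 58.143
Step 3: 110 μL + 15.5 mL = 15610 μL total → factor 15610/110 = 141.91
Step 4: 60-fold → factor 60
Step 5: 420 μL + 3600 μL = 4020 μL total → factor 4020/420 = 9.5714
Step 6: 0.3 mL + 2.1 mL = 2.4 mL total → factor 2.4/0.3 = 8
Overall dilution factor = 11.926 × 58.143 × 141.91 × 60 × 9.5714 × 8 = 4.5208 × 10^8
Final = 6.00 × 10^8 CFU/mL / 4.5208 × 10^8 = 1.33 CFU/mL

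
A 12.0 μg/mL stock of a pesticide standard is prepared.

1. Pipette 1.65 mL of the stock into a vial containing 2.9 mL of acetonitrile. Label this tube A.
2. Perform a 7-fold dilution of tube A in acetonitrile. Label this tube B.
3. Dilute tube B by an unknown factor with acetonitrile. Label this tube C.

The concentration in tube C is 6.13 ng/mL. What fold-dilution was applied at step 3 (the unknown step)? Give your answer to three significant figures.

101-fold

Step 1: 1.65 mL + 2.9 mL = 4.55 mL total → factor 4.55/1.65 = 2.7576
Step 2: 7-fold → factor 7
Step 3: unknown factor x
Product of known-step factors = 19.303
Overall factor = 12.0 μg/mL / (6.13 ng/mL) = 1957.6
x = 1957.6 / 19.303 = 101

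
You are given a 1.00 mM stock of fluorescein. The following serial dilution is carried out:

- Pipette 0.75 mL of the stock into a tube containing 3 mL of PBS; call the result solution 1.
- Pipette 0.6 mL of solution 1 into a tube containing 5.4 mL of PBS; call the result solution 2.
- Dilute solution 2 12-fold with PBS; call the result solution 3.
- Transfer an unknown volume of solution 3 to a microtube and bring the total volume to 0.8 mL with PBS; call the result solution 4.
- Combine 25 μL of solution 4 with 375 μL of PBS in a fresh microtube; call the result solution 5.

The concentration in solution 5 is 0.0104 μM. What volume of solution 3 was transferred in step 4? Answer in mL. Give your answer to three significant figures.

0.0799 mL

Step 1: 0.75 mL + 3 mL = 3.75 mL total → factor 3.75/0.75 = 5
Step 2: 0.6 mL + 5.4 mL = 6 mL total → factor 6/0.6 = 10
Step 3: 12-fold → factor 12
Step 4: v brought to 0.8 mL → factor = 0.8 mL/v
Step 5: 25 μL + 375 μL = 400 μL total → factor 400/25 = 16
Product of known-step factors = 9600
Overall factor = 1.00 mM / (0.0104 μM) = 96154
Step-4 factor = 96154 / 9600 = 10.016
v = 0.8 mL / 10.016 = 0.0799 mL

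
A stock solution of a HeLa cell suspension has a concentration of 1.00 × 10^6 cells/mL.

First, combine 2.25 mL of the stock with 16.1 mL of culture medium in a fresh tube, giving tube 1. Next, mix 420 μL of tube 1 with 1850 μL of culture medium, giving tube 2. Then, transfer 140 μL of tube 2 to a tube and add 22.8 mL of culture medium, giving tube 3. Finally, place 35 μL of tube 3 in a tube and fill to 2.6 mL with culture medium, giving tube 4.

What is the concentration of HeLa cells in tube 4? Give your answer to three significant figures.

1.86 cells/mL

Step 1: 2.25 mL + 16.1 mL = 18.35 mL total → factor 18.35/2.25 = 8.1556
Step 2: 420 μL + 1850 μL = 2270 μL total → factor 2270/420 = 5.4048
Step 3: 140 μL + 22.8 mL = 22940 μL total → factor 22940/140 = 163.86
Step 4: 35 μL brought to 2.6 mL → factor 2600/35 = 74.286
Overall dilution factor = 8.1556 × 5.4048 × 163.86 × 74.286 = 5.3654 × 10^5
Final = 1.00 × 10^6 cells/mL / 5.3654 × 10^5 = 1.86 cells/mL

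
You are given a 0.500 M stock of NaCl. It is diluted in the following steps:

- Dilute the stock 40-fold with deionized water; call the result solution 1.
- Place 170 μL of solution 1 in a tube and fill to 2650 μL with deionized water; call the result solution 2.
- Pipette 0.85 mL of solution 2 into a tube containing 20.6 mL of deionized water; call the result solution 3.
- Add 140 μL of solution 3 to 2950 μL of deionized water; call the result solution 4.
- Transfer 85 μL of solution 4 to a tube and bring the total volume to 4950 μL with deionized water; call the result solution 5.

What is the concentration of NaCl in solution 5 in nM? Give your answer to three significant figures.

Step 1: 40-fold → factor 40
Step 2: 170 μL brought to 2650 μL → factor 2650/170 = 15.588
Step 3: 0.85 mL + 20.6 mL = 21.45 mL total → factor 21.45/0.85 = 25.235
Step 4: 140 μL + 2950 μL = 3090 μL total → factor 3090/140 = 22.071
Step 5: 85 μL brought to 4950 μL → factor 4950/85 = 58.235
Overall dilution factor = 40 × 15.588 × 25.235 × 22.071 × 58.235 = 2.0225 × 10^7
Final = 0.500 M / 2.0225 × 10^7 = 2.472 × 10^-8 M = 24.7 nM

24.7 nM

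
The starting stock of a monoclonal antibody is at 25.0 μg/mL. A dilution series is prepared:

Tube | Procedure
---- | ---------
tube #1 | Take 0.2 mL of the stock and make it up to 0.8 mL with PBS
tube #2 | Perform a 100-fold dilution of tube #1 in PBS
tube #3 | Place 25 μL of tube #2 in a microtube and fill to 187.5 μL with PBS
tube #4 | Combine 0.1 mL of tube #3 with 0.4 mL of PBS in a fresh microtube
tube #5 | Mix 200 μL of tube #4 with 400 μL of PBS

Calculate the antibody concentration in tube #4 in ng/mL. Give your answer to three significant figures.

Step 1: 0.2 mL brought to 0.8 mL → factor 0.8/0.2 = 4
Step 2: 100-fold → factor 100
Step 3: 25 μL brought to 187.5 μL → factor 187.5/25 = 7.5
Step 4: 0.1 mL + 0.4 mL = 0.5 mL total → factor 0.5/0.1 = 5
Dilution factor through tube #4 = 4 × 100 × 7.5 × 5 = 15000
[tube #4] = 25.0 μg/mL / 15000 = 0.001667 μg/mL = 1.67 ng/mL

1.67 ng/mL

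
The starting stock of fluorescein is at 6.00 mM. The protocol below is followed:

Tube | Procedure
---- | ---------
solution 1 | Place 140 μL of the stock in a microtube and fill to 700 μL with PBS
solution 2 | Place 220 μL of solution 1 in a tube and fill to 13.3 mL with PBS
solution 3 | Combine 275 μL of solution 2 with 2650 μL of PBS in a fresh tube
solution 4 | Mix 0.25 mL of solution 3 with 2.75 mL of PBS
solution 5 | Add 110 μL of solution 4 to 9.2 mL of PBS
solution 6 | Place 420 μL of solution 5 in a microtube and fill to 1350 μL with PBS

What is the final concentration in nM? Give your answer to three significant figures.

Step 1: 140 μL brought to 700 μL → factor 700/140 = 5
Step 2: 220 μL brought to 13.3 mL → factor 13300/220 = 60.455
Step 3: 275 μL + 2650 μL = 2925 μL total → factor 2925/275 = 10.636
Step 4: 0.25 mL + 2.75 mL = 3 mL total → factor 3/0.25 = 12
Step 5: 110 μL + 9.2 mL = 9310 μL total → factor 9310/110 = 84.636
Step 6: 420 μL brought to 1350 μL → factor 1350/420 = 3.2143
Overall dilution factor = 5 × 60.455 × 10.636 × 12 × 84.636 × 3.2143 = 1.0496 × 10^7
Final = 6.00 mM / 1.0496 × 10^7 = 5.717 × 10^-7 mM = 0.572 nM

0.572 nM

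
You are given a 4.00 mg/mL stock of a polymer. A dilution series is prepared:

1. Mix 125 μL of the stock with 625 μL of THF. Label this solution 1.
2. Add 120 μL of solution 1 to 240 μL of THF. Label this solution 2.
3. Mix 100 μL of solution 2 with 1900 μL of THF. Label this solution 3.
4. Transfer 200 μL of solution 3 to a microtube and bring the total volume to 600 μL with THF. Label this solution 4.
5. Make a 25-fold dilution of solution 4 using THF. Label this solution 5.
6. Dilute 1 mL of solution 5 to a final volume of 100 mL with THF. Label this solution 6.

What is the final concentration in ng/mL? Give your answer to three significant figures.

Step 1: 125 μL + 625 μL = 750 μL total → factor 750/125 = 6
Step 2: 120 μL + 240 μL = 360 μL total → factor 360/120 = 3
Step 3: 100 μL + 1900 μL = 2000 μL total → factor 2000/100 = 20
Step 4: 200 μL brought to 600 μL → factor 600/200 = 3
Step 5: 25-fold → factor 25
Step 6: 1 mL brought to 100 mL → factor 100/1 = 100
Overall dilution factor = 6 × 3 × 20 × 3 × 25 × 100 = 2.7 × 10^6
Final = 4.00 mg/mL / 2.7 × 10^6 = 1.481 × 10^-6 mg/mL = 1.48 ng/mL

1.48 ng/mL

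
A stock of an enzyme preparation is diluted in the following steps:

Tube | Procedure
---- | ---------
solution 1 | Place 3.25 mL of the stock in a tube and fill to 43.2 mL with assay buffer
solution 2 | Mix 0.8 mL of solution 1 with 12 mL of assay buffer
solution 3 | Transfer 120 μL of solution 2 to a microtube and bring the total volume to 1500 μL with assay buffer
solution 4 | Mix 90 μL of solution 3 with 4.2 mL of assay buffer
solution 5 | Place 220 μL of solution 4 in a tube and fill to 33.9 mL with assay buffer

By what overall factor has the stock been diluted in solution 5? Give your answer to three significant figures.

Step 1: 3.25 mL brought to 43.2 mL → factor 43.2/3.25 = 13.292
Step 2: 0.8 mL + 12 mL = 12.8 mL total → factor 12.8/0.8 = 16
Step 3: 120 μL brought to 1500 μL → factor 1500/120 = 12.5
Step 4: 90 μL + 4.2 mL = 4290 μL total → factor 4290/90 = 47.667
Step 5: 220 μL brought to 33.9 mL → factor 33900/220 = 154.09
Overall dilution factor = 13.292 × 16 × 12.5 × 47.667 × 154.09 = 1.9526 × 10^7

1.95 × 10^7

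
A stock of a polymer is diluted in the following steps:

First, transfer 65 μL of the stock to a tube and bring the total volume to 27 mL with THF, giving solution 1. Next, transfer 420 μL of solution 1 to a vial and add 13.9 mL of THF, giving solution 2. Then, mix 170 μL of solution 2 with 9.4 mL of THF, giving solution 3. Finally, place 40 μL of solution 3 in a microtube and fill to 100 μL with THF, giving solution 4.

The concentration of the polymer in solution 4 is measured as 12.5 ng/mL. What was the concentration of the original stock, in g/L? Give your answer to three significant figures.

24.9 g/L

Step 1: 65 μL brought to 27 mL → factor 27000/65 = 415.38
Step 2: 420 μL + 13.9 mL = 14320 μL total → factor 14320/420 = 34.095
Step 3: 170 μL + 9.4 mL = 9570 μL total → factor 9570/170 = 56.294
Step 4: 40 μL brought to 100 μL → factor 100/40 = 2.5
Overall dilution factor = 415.38 × 34.095 × 56.294 × 2.5 = 1.9932 × 10^6
Stock = 12.5 ng/mL × 1.9932 × 10^6 = 2.491 × 10^7 ng/mL = 24.9 g/L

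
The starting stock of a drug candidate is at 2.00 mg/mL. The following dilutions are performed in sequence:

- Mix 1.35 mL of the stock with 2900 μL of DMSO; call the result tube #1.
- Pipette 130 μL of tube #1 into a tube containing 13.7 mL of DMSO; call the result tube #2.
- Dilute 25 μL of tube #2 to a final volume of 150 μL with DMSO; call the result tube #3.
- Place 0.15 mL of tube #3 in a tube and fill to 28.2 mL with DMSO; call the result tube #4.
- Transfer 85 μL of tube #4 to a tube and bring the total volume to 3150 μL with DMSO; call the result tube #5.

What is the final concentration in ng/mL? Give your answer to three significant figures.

Step 1: 1.35 mL + 2900 μL = 4.25 mL total → factor 4.25/1.35 = 3.1481
Step 2: 130 μL + 13.7 mL = 13830 μL total → factor 13830/130 = 106.38
Step 3: 25 μL brought to 150 μL → factor 150/25 = 6
Step 4: 0.15 mL brought to 28.2 mL → factor 28.2/0.15 = 188
Step 5: 85 μL brought to 3150 μL → factor 3150/85 = 37.059
Overall dilution factor = 3.1481 × 106.38 × 6 × 188 × 37.059 = 1.4 × 10^7
Final = 2.00 mg/mL / 1.4 × 10^7 = 1.429 × 10^-7 mg/mL = 0.143 ng/mL

0.143 ng/mL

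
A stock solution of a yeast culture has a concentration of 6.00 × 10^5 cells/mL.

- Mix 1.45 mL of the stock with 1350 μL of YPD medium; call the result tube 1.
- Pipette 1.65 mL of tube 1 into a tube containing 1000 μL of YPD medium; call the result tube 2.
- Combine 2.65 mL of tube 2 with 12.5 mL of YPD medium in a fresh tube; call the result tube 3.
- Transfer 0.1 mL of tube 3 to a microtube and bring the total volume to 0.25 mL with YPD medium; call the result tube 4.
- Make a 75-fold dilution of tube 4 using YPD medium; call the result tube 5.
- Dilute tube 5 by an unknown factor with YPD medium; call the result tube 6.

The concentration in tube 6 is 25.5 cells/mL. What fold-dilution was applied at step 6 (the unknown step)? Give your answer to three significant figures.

Step 1: 1.45 mL + 1350 μL = 2.8 mL total → factor 2.8/1.45 = 1.931
Step 2: 1.65 mL + 1000 μL = 2.65 mL total → factor 2.65/1.65 = 1.6061
Step 3: 2.65 mL + 12.5 mL = 15.15 mL total → factor 15.15/2.65 = 5.717
Step 4: 0.1 mL brought to 0.25 mL → factor 0.25/0.1 = 2.5
Step 5: 75-fold → factor 75
Step 6: unknown factor x
Product of known-step factors = 3324.5
Overall factor = 6.00 × 10^5 cells/mL / (25.5 cells/mL) = 23529
x = 23529 / 3324.5 = 7.08

7.08-fold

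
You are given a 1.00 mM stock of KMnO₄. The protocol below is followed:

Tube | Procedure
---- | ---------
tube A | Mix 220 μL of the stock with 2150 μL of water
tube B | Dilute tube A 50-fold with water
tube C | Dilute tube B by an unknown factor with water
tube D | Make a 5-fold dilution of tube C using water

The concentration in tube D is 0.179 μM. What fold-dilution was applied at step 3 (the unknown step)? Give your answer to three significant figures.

2.07-fold

Step 1: 220 μL + 2150 μL = 2370 μL total → factor 2370/220 = 10.773
Step 2: 50-fold → factor 50
Step 3: unknown factor x
Step 4: 5-fold → factor 5
Product of known-step factors = 2693.2
Overall factor = 1.00 mM / (0.179 μM) = 5586.6
x = 5586.6 / 2693.2 = 2.07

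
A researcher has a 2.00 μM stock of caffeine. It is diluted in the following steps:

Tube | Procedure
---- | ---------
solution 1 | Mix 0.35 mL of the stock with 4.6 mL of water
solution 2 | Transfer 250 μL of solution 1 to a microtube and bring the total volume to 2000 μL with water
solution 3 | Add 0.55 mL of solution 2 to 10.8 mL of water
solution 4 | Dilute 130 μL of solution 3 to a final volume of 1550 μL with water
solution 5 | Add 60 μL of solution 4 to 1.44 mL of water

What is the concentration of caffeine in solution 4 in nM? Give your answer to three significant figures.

Step 1: 0.35 mL + 4.6 mL = 4.95 mL total → factor 4.95/0.35 = 14.143
Step 2: 250 μL brought to 2000 μL → factor 2000/250 = 8
Step 3: 0.55 mL + 10.8 mL = 11.35 mL total → factor 11.35/0.55 = 20.636
Step 4: 130 μL brought to 1550 μL → factor 1550/130 = 11.923
Dilution factor through solution 4 = 14.143 × 8 × 20.636 × 11.923 = 27839
[solution 4] = 2.00 μM / 27839 = 7.184 × 10^-5 μM = 0.0718 nM

0.0718 nM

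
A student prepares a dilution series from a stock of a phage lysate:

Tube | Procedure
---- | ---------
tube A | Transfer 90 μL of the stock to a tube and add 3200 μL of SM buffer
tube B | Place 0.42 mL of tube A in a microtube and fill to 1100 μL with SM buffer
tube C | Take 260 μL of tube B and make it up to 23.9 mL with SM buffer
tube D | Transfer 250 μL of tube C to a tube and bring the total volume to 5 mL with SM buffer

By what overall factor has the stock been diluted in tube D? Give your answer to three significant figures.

Step 1: 90 μL + 3200 μL = 3290 μL total → factor 3290/90 = 36.556
Step 2: 0.42 mL brought to 1100 μL → factor 1.1/0.42 = 2.619
Step 3: 260 μL brought to 23.9 mL → factor 23900/260 = 91.923
Step 4: 250 μL brought to 5 mL → factor 5000/250 = 20
Overall dilution factor = 36.556 × 2.619 × 91.923 × 20 = 1.7602 × 10^5

1.76 × 10^5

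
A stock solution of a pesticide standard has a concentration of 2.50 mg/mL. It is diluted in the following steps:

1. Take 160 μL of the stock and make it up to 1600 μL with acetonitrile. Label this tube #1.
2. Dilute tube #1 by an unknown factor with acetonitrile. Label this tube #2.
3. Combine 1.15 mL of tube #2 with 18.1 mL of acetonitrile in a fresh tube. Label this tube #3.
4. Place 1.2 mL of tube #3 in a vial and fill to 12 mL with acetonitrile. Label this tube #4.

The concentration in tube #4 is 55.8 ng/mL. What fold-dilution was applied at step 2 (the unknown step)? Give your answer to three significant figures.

Step 1: 160 μL brought to 1600 μL → factor 1600/160 = 10
Step 2: unknown factor x
Step 3: 1.15 mL + 18.1 mL = 19.25 mL total → factor 19.25/1.15 = 16.739
Step 4: 1.2 mL brought to 12 mL → factor 12/1.2 = 10
Product of known-step factors = 1673.9
Overall factor = 2.50 mg/mL / (55.8 ng/mL) = 44803
x = 44803 / 1673.9 = 26.8

26.8-fold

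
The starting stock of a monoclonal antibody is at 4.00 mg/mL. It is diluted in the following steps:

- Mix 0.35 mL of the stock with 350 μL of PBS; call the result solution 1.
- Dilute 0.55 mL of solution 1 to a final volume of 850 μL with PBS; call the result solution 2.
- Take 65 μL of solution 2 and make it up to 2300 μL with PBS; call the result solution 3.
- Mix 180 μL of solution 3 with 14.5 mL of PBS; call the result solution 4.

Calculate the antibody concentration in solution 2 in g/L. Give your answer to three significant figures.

Step 1: 0.35 mL + 350 μL = 0.7 mL total → factor 0.7/0.35 = 2
Step 2: 0.55 mL brought to 850 μL → factor 0.85/0.55 = 1.5455
Dilution factor through solution 2 = 2 × 1.5455 = 3.0909
[solution 2] = 4.00 mg/mL / 3.0909 = 1.294 mg/mL = 1.29 g/L

1.29 g/L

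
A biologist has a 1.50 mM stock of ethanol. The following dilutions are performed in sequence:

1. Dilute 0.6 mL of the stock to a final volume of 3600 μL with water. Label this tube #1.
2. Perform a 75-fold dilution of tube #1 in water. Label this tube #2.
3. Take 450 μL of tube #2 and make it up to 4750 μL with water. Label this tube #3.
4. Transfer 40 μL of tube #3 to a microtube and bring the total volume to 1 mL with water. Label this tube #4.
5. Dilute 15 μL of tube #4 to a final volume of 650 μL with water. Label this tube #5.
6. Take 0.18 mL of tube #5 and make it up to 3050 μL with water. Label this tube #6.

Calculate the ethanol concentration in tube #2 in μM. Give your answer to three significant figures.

Step 1: 0.6 mL brought to 3600 μL → factor 3.6/0.6 = 6
Step 2: 75-fold → factor 75
Dilution factor through tube #2 = 6 × 75 = 450
[tube #2] = 1.50 mM / 450 = 0.003333 mM = 3.33 μM

3.33 μM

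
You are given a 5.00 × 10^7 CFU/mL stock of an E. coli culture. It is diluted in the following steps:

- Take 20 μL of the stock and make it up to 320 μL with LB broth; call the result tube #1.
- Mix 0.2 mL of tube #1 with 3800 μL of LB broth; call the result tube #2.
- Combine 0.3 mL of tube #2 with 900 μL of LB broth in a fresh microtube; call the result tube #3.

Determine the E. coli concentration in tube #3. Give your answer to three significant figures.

Step 1: 20 μL brought to 320 μL → factor 320/20 = 16
Step 2: 0.2 mL + 3800 μL = 4 mL total → factor 4/0.2 = 20
Step 3: 0.3 mL + 900 μL = 1.2 mL total → factor 1.2/0.3 = 4
Overall dilution factor = 16 × 20 × 4 = 1280
Final = 5.00 × 10^7 CFU/mL / 1280 = 3.91 × 10^4 CFU/mL

3.91 × 10^4 CFU/mL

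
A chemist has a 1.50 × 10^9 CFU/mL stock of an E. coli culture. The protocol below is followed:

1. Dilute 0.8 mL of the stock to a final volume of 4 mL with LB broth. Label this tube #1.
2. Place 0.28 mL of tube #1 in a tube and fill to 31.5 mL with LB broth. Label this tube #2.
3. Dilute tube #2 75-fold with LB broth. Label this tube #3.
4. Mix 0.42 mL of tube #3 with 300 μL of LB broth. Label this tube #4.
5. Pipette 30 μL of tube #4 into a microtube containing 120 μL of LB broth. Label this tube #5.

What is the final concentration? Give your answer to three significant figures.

4.15 × 10^3 CFU/mL

Step 1: 0.8 mL brought to 4 mL → factor 4/0.8 = 5
Step 2: 0.28 mL brought to 31.5 mL → factor 31.5/0.28 = 112.5
Step 3: 75-fold → factor 75
Step 4: 0.42 mL + 300 μL = 0.72 mL total → factor 0.72/0.42 = 1.7143
Step 5: 30 μL + 120 μL = 150 μL total → factor 150/30 = 5
Overall dilution factor = 5 × 112.5 × 75 × 1.7143 × 5 = 3.6161 × 10^5
Final = 1.50 × 10^9 CFU/mL / 3.6161 × 10^5 = 4.15 × 10^3 CFU/mL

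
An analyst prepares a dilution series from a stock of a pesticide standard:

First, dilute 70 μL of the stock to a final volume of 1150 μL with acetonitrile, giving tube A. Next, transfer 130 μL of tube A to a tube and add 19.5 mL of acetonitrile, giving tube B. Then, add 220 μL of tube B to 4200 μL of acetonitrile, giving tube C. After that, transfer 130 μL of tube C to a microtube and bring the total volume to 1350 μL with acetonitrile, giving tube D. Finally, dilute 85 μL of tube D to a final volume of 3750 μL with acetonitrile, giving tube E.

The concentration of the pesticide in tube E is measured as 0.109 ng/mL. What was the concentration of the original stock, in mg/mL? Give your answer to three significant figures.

Step 1: 70 μL brought to 1150 μL → factor 1150/70 = 16.429
Step 2: 130 μL + 19.5 mL = 19630 μL total → factor 19630/130 = 151
Step 3: 220 μL + 4200 μL = 4420 μL total → factor 4420/220 = 20.091
Step 4: 130 μL brought to 1350 μL → factor 1350/130 = 10.385
Step 5: 85 μL brought to 3750 μL → factor 3750/85 = 44.118
Overall dilution factor = 16.429 × 151 × 20.091 × 10.385 × 44.118 = 2.2834 × 10^7
Stock = 0.109 ng/mL × 2.2834 × 10^7 = 2.489 × 10^6 ng/mL = 2.49 mg/mL

2.49 mg/mL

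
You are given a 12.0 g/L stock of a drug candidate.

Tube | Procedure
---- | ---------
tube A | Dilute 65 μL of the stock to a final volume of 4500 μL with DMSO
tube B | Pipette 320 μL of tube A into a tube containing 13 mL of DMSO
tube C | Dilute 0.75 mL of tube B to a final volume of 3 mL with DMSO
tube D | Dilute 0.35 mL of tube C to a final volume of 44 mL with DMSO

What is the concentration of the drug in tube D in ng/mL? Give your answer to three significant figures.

Step 1: 65 μL brought to 4500 μL → factor 4500/65 = 69.231
Step 2: 320 μL + 13 mL = 13320 μL total → factor 13320/320 = 41.625
Step 3: 0.75 mL brought to 3 mL → factor 3/0.75 = 4
Step 4: 0.35 mL brought to 44 mL → factor 44/0.35 = 125.71
Overall dilution factor = 69.231 × 41.625 × 4 × 125.71 = 1.4491 × 10^6
Final = 12.0 g/L / 1.4491 × 10^6 = 8.281 × 10^-6 g/L = 8.28 ng/mL

8.28 ng/mL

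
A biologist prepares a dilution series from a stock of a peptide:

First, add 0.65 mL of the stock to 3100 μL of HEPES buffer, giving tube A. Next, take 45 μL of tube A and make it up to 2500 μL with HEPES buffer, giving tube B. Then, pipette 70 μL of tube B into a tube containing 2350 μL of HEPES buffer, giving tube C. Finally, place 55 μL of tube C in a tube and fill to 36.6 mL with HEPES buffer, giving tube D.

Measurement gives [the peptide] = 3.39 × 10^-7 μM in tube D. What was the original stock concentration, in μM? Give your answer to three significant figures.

2.50 μM

Step 1: 0.65 mL + 3100 μL = 3.75 mL total → factor 3.75/0.65 = 5.7692
Step 2: 45 μL brought to 2500 μL → factor 2500/45 = 55.556
Step 3: 70 μL + 2350 μL = 2420 μL total → factor 2420/70 = 34.571
Step 4: 55 μL brought to 36.6 mL → factor 36600/55 = 665.45
Overall dilution factor = 5.7692 × 55.556 × 34.571 × 665.45 = 7.3736 × 10^6
Stock = 3.39 × 10^-7 μM × 7.3736 × 10^6 = 2.50 μM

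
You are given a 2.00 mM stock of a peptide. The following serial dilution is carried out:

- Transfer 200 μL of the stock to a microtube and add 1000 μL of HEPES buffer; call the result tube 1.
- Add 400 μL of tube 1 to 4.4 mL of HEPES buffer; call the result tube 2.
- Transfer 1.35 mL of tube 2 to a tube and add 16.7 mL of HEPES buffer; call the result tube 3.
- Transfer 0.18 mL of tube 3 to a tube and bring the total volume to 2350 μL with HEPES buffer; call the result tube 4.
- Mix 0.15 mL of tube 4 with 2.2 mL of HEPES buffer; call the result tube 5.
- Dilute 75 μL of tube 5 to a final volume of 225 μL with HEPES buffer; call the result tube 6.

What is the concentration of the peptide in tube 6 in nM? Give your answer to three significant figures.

Step 1: 200 μL + 1000 μL = 1200 μL total → factor 1200/200 = 6
Step 2: 400 μL + 4.4 mL = 4800 μL total → factor 4800/400 = 12
Step 3: 1.35 mL + 16.7 mL = 18.05 mL total → factor 18.05/1.35 = 13.37
Step 4: 0.18 mL brought to 2350 μL → factor 2.35/0.18 = 13.056
Step 5: 0.15 mL + 2.2 mL = 2.35 mL total → factor 2.35/0.15 = 15.667
Step 6: 75 μL brought to 225 μL → factor 225/75 = 3
Overall dilution factor = 6 × 12 × 13.37 × 13.056 × 15.667 × 3 = 5.907 × 10^5
Final = 2.00 mM / 5.907 × 10^5 = 3.386 × 10^-6 mM = 3.39 nM

3.39 nM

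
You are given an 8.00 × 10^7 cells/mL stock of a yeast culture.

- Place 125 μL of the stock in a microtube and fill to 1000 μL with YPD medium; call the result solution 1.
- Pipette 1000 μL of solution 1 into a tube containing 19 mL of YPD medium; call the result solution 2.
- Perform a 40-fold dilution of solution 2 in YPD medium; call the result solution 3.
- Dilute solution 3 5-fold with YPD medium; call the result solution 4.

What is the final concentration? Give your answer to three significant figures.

2.50 × 10^3 cells/mL

Step 1: 125 μL brought to 1000 μL → factor 1000/125 = 8
Step 2: 1000 μL + 19 mL = 20000 μL total → factor 20000/1000 = 20
Step 3: 40-fold → factor 40
Step 4: 5-fold → factor 5
Overall dilution factor = 8 × 20 × 40 × 5 = 32000
Final = 8.00 × 10^7 cells/mL / 32000 = 2.50 × 10^3 cells/mL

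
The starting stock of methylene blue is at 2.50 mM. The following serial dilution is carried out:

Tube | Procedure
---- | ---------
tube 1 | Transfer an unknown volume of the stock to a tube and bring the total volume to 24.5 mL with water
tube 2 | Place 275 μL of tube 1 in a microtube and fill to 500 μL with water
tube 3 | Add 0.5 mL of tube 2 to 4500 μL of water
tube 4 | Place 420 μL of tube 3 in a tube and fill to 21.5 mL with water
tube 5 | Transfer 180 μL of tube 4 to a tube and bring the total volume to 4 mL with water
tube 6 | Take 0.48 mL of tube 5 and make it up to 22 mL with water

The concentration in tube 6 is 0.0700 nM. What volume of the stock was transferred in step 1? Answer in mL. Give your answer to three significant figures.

0.650 mL

Step 1: v brought to 24.5 mL → factor = 24.5 mL/v
Step 2: 275 μL brought to 500 μL → factor 500/275 = 1.8182
Step 3: 0.5 mL + 4500 μL = 5 mL total → factor 5/0.5 = 10
Step 4: 420 μL brought to 21.5 mL → factor 21500/420 = 51.19
Step 5: 180 μL brought to 4 mL → factor 4000/180 = 22.222
Step 6: 0.48 mL brought to 22 mL → factor 22/0.48 = 45.833
Product of known-step factors = 9.4797 × 10^5
Overall factor = 2.50 mM / (0.0700 nM) = 3.5714 × 10^7
Step-1 factor = 3.5714 × 10^7 / 9.4797 × 10^5 = 37.674
v = 24.5 mL / 37.674 = 0.650 mL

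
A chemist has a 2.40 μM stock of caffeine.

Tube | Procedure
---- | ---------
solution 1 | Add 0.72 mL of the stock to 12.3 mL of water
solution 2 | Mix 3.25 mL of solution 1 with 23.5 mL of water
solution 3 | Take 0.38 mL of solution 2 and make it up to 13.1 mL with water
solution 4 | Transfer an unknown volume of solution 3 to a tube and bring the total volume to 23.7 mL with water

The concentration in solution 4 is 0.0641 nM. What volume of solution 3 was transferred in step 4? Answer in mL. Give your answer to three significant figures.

Step 1: 0.72 mL + 12.3 mL = 13.02 mL total → factor 13.02/0.72 = 18.083
Step 2: 3.25 mL + 23.5 mL = 26.75 mL total → factor 26.75/3.25 = 8.2308
Step 3: 0.38 mL brought to 13.1 mL → factor 13.1/0.38 = 34.474
Step 4: v brought to 23.7 mL → factor = 23.7 mL/v
Product of known-step factors = 5131.1
Overall factor = 2.40 μM / (0.0641 nM) = 37441
Step-4 factor = 37441 / 5131.1 = 7.297
v = 23.7 mL / 7.297 = 3.25 mL

3.25 mL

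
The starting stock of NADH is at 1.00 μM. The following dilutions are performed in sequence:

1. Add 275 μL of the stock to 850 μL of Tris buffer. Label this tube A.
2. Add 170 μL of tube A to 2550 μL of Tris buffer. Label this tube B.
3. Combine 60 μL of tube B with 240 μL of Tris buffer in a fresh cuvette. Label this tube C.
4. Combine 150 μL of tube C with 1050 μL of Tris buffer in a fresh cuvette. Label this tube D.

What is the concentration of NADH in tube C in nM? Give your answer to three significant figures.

Step 1: 275 μL + 850 μL = 1125 μL total → factor 1125/275 = 4.0909
Step 2: 170 μL + 2550 μL = 2720 μL total → factor 2720/170 = 16
Step 3: 60 μL + 240 μL = 300 μL total → factor 300/60 = 5
Dilution factor through tube C = 4.0909 × 16 × 5 = 327.27
[tube C] = 1.00 μM / 327.27 = 0.003056 μM = 3.06 nM

3.06 nM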